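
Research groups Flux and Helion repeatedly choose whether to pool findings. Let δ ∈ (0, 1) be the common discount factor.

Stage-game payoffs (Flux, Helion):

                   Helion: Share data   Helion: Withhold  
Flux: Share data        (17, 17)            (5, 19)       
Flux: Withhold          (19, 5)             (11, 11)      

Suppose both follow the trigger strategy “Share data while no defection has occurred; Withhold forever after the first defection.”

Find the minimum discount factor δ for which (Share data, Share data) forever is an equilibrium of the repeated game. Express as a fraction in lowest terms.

Cooperation forever yields 17 each period: 17/(1−δ).
Deviating yields 19 once, then 11 forever: 19 + 11δ/(1−δ).
No profitable deviation requires 17/(1−δ) ≥ 19 + 11δ/(1−δ).
Multiplying by (1−δ): 17 ≥ 19(1−δ) + 11δ = 19 − 8δ.
So 8δ ≥ 2, i.e. δ ≥ 2/8 = 1/4.

1/4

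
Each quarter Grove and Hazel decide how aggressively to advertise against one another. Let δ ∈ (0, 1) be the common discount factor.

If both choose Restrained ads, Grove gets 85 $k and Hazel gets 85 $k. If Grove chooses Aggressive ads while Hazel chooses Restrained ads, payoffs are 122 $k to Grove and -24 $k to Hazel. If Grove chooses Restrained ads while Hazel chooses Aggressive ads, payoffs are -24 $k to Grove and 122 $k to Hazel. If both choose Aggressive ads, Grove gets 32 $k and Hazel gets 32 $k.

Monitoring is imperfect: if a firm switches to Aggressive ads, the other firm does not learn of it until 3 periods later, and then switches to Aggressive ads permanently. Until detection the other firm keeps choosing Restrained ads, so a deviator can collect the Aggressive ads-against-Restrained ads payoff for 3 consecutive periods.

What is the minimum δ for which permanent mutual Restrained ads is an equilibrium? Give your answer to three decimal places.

0.744

Deviating for the 3 undetected periods gains 122−85 = 37 per period over cooperation, then loses 85−32 = 53 per period forever once punishment starts.
Gain: 37(1 + δ + … + δ^2); loss: 53·δ^3/(1−δ).
No profitable deviation ⇔ 37(1−δ^3) ≤ 53·δ^3, i.e. δ^3 ≥ 37/(37+53) = 37/90.
Hence δ ≥ (37/90)^(1/3) ≈ 0.744.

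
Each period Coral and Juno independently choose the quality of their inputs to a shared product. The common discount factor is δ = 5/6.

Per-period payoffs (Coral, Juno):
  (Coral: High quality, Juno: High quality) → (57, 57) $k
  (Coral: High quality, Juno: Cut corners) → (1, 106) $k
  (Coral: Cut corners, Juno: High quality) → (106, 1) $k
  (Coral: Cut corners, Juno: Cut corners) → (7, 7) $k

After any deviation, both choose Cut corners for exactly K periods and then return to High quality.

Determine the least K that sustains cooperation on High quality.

IC: δ(1−δ^K)/(1−δ) ≥ (106−57)/(57−7) = 49/50.
With δ = 5/6: need 1 − δ^K ≥ 49/50·(1−5/6)/(5/6), i.e. δ^K ≤ 0.8040.
Since (5/6)^1 = 0.8333 and (5/6)^2 = 0.6944, the smallest such K is 2.

2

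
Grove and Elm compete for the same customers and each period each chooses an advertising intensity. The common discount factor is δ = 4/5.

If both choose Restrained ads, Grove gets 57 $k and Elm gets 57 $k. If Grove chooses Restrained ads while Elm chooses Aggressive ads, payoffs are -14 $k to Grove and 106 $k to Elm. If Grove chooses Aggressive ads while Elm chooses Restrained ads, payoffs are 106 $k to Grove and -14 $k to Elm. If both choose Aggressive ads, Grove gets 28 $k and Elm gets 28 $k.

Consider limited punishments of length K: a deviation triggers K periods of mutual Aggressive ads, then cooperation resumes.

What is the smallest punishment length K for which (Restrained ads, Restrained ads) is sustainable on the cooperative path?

3

Need Σ_{k=1}^{K} δ^k ≥ (106−57)/(57−28) = 1.6897 at δ = 4/5.
At K = 2 the sum is 1.4400 < 1.6897; at K = 3 it is 1.9520 ≥ 1.6897.
So the minimum punishment length is K = 3.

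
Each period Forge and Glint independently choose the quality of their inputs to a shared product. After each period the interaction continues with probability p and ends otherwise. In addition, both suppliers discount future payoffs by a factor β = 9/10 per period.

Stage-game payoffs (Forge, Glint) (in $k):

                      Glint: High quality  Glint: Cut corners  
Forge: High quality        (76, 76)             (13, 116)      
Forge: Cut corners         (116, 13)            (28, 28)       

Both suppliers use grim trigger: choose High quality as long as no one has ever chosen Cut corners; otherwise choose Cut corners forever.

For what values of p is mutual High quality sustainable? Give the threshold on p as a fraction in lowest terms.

50/99

Expected continuation weight on next period's payoff is β·p = 9/10·p, which plays the role of the discount factor.
Cooperation requires 9/10·p ≥ (116−76)/(116−28) = 5/11, hence p ≥ 50/99.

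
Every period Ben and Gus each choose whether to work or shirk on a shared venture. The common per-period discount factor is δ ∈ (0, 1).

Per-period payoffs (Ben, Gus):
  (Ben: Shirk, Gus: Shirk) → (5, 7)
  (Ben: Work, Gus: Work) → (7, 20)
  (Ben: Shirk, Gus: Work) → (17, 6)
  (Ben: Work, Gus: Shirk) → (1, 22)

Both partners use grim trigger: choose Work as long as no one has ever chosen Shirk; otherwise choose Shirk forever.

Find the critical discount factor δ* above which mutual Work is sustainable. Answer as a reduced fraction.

For Ben: deviation gain 17−7 = 10, per-period punishment loss 7−5 = 2. IC gives δ ≥ 10/12 = 5/6.
For Gus: gain 2, loss 13 per period, so δ ≥ 2/15.
The tighter constraint is Ben's, so cooperation needs δ ≥ 5/6.

5/6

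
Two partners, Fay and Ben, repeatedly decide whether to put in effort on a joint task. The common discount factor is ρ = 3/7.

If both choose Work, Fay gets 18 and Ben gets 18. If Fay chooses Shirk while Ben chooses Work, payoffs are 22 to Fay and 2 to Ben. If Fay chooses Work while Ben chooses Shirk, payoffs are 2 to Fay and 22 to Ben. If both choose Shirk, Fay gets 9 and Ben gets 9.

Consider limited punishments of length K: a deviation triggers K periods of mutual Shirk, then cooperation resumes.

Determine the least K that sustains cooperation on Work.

2

Need Σ_{k=1}^{K} ρ^k ≥ (22−18)/(18−9) = 0.4444 at ρ = 3/7.
At K = 1 the sum is 0.4286 < 0.4444; at K = 2 it is 0.6122 ≥ 0.4444.
So the minimum punishment length is K = 2.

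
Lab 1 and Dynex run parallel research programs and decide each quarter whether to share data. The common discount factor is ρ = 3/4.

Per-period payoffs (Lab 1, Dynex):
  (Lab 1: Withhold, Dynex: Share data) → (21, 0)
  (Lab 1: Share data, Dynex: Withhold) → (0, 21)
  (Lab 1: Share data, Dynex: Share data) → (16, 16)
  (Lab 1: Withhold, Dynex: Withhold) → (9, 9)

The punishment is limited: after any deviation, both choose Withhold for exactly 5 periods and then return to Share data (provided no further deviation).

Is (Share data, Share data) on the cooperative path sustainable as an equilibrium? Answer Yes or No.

Yes

IC: ρ+…+ρ^5 ≥ (21−16)/(16−9) = 5/7.
At ρ = 3/4: partial sum = 2.2881 ≥ 0.7143. Cooperation sustainable.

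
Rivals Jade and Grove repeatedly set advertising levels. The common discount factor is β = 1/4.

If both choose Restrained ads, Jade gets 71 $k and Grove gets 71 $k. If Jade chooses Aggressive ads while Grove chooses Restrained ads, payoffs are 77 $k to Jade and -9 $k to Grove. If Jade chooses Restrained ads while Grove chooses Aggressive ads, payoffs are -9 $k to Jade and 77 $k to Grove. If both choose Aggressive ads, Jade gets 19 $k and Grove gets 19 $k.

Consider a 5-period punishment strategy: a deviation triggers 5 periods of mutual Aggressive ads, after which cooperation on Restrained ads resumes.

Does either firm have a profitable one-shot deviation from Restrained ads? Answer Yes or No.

A one-shot deviation gives 77 now, then 19 for 5 periods, then back to 71.
Gain from deviating: (77−71) today; loss: (71−19) in each of the next 5 periods.
No-deviation condition: (71−19)(β+…+β^5) ≥ 77−71, i.e. β+…+β^5 ≥ 3/26.
At β = 1/4: β+…+β^5 = 0.3330 ≥ 0.1154.
So cooperation is sustainable.

No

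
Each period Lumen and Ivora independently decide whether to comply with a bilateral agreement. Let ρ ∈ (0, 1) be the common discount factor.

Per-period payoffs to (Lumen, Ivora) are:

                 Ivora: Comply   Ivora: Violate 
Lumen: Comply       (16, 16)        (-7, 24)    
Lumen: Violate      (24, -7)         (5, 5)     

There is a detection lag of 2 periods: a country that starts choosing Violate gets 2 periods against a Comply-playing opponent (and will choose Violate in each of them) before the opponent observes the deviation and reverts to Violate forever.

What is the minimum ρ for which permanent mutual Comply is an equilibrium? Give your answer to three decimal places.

0.649

The best deviation is to choose Violate for all 2 undetected periods, earning 24 each, then 5 forever once detected.
Deviation value: 24(1−ρ^2)/(1−ρ) + 5ρ^2/(1−ρ); cooperation value: 16/(1−ρ).
IC: 16 ≥ 24(1−ρ^2) + 5ρ^2 = 24 − 19ρ^2.
So ρ^2 ≥ 8/19, giving ρ ≥ (8/19)^(1/2) ≈ 0.649.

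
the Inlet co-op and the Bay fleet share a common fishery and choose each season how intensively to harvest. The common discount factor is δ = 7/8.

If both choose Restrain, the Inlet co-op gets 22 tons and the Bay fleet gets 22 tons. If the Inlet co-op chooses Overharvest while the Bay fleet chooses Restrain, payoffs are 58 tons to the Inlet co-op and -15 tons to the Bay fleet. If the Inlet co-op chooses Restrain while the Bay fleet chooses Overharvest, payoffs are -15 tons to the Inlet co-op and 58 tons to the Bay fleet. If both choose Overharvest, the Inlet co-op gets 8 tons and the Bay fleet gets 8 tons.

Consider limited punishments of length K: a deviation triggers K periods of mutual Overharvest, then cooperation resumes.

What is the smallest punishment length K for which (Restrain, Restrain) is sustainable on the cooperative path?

IC: δ(1−δ^K)/(1−δ) ≥ (58−22)/(22−8) = 18/7.
With δ = 7/8: need 1 − δ^K ≥ 18/7·(1−7/8)/(7/8), i.e. δ^K ≤ 0.6327.
Since (7/8)^3 = 0.6699 and (7/8)^4 = 0.5862, the smallest such K is 4.

4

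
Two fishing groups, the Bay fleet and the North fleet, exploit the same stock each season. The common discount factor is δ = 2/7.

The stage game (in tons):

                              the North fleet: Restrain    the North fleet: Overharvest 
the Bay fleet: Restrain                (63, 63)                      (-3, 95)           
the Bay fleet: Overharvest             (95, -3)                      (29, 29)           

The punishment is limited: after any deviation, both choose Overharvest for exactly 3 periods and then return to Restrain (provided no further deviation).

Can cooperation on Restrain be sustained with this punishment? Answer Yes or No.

No

A one-shot deviation gives 95 now, then 29 for 3 periods, then back to 63.
Gain from deviating: (95−63) today; loss: (63−29) in each of the next 3 periods.
No-deviation condition: (63−29)(δ+…+δ^3) ≥ 95−63, i.e. δ+…+δ^3 ≥ 16/17.
At δ = 2/7: δ+…+δ^3 = 0.3907 < 0.9412.
So cooperation is not sustainable.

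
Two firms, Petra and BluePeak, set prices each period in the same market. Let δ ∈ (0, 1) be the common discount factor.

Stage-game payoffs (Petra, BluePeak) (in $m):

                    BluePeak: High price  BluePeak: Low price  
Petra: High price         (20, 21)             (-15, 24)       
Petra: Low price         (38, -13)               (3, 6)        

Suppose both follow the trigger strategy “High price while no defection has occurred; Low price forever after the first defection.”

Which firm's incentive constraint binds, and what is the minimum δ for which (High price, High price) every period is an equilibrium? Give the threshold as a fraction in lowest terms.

Petra; δ ≥ 18/35

For Petra: deviation gain 38−20 = 18, per-period punishment loss 20−3 = 17. IC gives δ ≥ 18/35.
For BluePeak: gain 3, loss 15 per period, so δ ≥ 3/18 = 1/6.
The tighter constraint is Petra's, so cooperation needs δ ≥ 18/35.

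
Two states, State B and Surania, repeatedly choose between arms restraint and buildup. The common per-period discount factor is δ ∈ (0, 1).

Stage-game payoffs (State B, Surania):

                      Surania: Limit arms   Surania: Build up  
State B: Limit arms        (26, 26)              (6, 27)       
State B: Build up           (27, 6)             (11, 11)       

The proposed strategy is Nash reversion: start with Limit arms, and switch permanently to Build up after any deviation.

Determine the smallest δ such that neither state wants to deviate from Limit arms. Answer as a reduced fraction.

1/16

Cooperation forever yields 26 each period: 26/(1−δ).
Deviating yields 27 once, then 11 forever: 27 + 11δ/(1−δ).
No profitable deviation requires 26/(1−δ) ≥ 27 + 11δ/(1−δ).
Multiplying by (1−δ): 26 ≥ 27(1−δ) + 11δ = 27 − 16δ.
So 16δ ≥ 1, i.e. δ ≥ 1/16.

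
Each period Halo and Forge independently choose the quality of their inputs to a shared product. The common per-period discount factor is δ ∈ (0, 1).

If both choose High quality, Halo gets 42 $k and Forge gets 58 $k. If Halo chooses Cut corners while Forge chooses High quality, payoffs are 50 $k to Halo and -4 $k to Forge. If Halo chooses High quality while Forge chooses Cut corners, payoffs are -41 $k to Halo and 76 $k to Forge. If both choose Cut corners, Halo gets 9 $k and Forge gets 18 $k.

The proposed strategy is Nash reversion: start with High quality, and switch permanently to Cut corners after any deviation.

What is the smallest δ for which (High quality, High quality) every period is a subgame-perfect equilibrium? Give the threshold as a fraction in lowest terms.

Halo: cooperation gives 42 each period; deviation gives 50 once then 9 forever.
  42/(1−δ) ≥ 50 + 9δ/(1−δ) ⇒ δ ≥ 8/41.
Forge: cooperation gives 58 each period; deviation gives 76 once then 18 forever.
  δ ≥ 18/58 = 9/29.
Both must hold, so the binding constraint is Forge's: δ ≥ 9/29.

9/29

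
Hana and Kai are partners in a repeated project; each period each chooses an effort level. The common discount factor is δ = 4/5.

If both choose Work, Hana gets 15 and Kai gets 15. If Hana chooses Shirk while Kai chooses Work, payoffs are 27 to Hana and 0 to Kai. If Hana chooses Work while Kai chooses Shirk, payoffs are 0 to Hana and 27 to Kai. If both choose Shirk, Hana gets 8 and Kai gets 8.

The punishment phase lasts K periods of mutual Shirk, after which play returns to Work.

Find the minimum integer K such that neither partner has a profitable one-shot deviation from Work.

Need Σ_{k=1}^{K} δ^k ≥ (27−15)/(15−8) = 1.7143 at δ = 4/5.
At K = 2 the sum is 1.4400 < 1.7143; at K = 3 it is 1.9520 ≥ 1.7143.
So the minimum punishment length is K = 3.

3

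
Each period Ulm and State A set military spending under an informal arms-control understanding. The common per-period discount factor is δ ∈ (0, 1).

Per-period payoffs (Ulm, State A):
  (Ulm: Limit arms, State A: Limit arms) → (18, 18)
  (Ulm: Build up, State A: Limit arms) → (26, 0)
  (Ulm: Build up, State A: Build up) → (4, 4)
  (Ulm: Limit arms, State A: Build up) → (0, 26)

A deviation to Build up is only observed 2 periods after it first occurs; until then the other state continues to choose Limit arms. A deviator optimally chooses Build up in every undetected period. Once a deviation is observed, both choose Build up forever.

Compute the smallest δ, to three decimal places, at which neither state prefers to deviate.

The best deviation is to choose Build up for all 2 undetected periods, earning 26 each, then 4 forever once detected.
Deviation value: 26(1−δ^2)/(1−δ) + 4δ^2/(1−δ); cooperation value: 18/(1−δ).
IC: 18 ≥ 26(1−δ^2) + 4δ^2 = 26 − 22δ^2.
So δ^2 ≥ 8/22 = 4/11, giving δ ≥ (4/11)^(1/2) ≈ 0.603.

0.603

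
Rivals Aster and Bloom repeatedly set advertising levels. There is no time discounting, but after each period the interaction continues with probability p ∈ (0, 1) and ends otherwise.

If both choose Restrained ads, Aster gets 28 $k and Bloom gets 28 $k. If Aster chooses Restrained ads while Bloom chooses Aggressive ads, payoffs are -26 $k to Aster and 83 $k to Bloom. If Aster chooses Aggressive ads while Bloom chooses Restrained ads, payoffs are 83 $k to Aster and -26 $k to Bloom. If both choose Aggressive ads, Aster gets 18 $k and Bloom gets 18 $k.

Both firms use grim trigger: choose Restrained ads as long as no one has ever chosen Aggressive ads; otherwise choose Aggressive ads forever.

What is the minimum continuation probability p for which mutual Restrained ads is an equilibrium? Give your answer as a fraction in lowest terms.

11/13

With no time discounting, the continuation probability p plays the role of the discount factor.
Grim-trigger IC: 28/(1−p) ≥ 83 + 18p/(1−p) ⇒ p ≥ (83−28)/(83−18) = 11/13.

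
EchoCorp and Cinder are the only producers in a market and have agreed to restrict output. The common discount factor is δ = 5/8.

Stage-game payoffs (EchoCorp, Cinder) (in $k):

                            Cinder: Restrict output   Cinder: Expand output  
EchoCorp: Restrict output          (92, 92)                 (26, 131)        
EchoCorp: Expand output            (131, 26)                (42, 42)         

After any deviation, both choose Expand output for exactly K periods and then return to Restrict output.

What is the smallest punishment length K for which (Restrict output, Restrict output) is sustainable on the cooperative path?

2

Need Σ_{k=1}^{K} δ^k ≥ (131−92)/(92−42) = 0.7800 at δ = 5/8.
At K = 1 the sum is 0.6250 < 0.7800; at K = 2 it is 1.0156 ≥ 0.7800.
So the minimum punishment length is K = 2.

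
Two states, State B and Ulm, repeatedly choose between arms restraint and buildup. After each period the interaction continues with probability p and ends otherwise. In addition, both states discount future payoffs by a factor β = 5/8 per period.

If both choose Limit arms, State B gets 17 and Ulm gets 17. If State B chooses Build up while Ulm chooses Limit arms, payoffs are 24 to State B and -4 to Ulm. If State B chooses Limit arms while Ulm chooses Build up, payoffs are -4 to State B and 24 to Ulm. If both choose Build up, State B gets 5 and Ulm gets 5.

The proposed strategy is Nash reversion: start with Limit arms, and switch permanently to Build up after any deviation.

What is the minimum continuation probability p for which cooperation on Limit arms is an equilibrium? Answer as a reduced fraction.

56/95

Expected continuation weight on next period's payoff is β·p = 5/8·p, which plays the role of the discount factor.
Cooperation requires 5/8·p ≥ (24−17)/(24−5) = 7/19, hence p ≥ 56/95.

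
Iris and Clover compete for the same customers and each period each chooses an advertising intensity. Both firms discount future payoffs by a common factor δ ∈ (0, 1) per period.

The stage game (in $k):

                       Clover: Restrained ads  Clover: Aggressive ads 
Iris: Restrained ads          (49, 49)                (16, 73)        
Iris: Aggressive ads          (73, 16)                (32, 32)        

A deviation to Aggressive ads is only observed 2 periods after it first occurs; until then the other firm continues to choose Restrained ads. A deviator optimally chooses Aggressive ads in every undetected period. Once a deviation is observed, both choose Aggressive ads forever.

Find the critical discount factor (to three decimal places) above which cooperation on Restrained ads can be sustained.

A deviator earns 73 for 2 periods, then 32 forever; cooperating earns 49 forever. Multiplying the IC by (1−δ):
49 ≥ 73(1−δ^2) + 32δ^2, so 41·δ^2 ≥ 24 and δ^2 ≥ 24/41.
δ ≥ (24/41)^(1/2) ≈ 0.765.

0.765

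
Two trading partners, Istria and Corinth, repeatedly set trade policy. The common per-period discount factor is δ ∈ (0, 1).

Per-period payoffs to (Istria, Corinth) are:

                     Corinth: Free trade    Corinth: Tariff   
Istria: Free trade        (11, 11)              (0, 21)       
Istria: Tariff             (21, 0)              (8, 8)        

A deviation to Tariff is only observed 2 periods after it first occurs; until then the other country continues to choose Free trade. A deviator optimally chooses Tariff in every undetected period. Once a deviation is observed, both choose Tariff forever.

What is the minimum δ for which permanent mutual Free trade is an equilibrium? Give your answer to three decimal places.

0.877

Deviating for the 2 undetected periods gains 21−11 = 10 per period over cooperation, then loses 11−8 = 3 per period forever once punishment starts.
Gain: 10(1 + δ + … + δ^1); loss: 3·δ^2/(1−δ).
No profitable deviation ⇔ 10(1−δ^2) ≤ 3·δ^2, i.e. δ^2 ≥ 10/(10+3) = 10/13.
Hence δ ≥ (10/13)^(1/2) ≈ 0.877.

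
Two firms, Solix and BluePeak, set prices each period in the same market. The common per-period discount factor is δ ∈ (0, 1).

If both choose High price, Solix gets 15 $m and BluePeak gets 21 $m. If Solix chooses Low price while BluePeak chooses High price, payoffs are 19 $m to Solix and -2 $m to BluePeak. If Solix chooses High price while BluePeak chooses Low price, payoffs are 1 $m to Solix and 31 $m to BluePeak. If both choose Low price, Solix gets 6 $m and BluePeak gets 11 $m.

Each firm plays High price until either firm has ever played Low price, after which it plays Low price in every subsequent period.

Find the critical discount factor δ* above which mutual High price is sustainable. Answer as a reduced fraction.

For Solix: deviation gain 19−15 = 4, per-period punishment loss 15−6 = 9. IC gives δ ≥ 4/13.
For BluePeak: gain 10, loss 10 per period, so δ ≥ 10/20 = 1/2.
The tighter constraint is BluePeak's, so cooperation needs δ ≥ 1/2.

1/2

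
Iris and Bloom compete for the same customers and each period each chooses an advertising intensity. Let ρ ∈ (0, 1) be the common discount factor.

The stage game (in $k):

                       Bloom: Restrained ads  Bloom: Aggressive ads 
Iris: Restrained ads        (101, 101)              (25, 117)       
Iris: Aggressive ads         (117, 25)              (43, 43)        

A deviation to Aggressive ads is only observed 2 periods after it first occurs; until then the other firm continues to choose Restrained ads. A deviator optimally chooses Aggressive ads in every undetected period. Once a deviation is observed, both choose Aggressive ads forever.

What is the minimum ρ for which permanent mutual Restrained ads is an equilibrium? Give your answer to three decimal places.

The best deviation is to choose Aggressive ads for all 2 undetected periods, earning 117 each, then 43 forever once detected.
Deviation value: 117(1−ρ^2)/(1−ρ) + 43ρ^2/(1−ρ); cooperation value: 101/(1−ρ).
IC: 101 ≥ 117(1−ρ^2) + 43ρ^2 = 117 − 74ρ^2.
So ρ^2 ≥ 16/74 = 8/37, giving ρ ≥ (8/37)^(1/2) ≈ 0.465.

0.465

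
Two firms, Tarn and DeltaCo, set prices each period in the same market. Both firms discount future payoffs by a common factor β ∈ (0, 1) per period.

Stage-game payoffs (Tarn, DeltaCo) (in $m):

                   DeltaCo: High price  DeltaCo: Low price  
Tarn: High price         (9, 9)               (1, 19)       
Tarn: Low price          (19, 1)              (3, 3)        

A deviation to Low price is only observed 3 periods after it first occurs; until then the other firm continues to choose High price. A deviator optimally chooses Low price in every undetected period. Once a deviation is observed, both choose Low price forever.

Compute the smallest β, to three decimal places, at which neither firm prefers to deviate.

Deviating for the 3 undetected periods gains 19−9 = 10 per period over cooperation, then loses 9−3 = 6 per period forever once punishment starts.
Gain: 10(1 + β + … + β^2); loss: 6·β^3/(1−β).
No profitable deviation ⇔ 10(1−β^3) ≤ 6·β^3, i.e. β^3 ≥ 10/(10+6) = 5/8.
Hence β ≥ (5/8)^(1/3) ≈ 0.855.

0.855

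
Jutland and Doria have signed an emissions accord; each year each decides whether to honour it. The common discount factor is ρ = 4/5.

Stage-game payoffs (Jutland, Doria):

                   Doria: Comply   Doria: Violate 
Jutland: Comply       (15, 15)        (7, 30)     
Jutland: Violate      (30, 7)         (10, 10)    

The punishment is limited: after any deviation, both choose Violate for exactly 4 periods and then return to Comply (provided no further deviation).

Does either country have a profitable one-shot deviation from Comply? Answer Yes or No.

Yes

A one-shot deviation gives 30 now, then 10 for 4 periods, then back to 15.
Gain from deviating: (30−15) today; loss: (15−10) in each of the next 4 periods.
No-deviation condition: (15−10)(ρ+…+ρ^4) ≥ 30−15, i.e. ρ+…+ρ^4 ≥ 3.
At ρ = 4/5: ρ+…+ρ^4 = 2.3616 < 3.0000.
So cooperation is not sustainable.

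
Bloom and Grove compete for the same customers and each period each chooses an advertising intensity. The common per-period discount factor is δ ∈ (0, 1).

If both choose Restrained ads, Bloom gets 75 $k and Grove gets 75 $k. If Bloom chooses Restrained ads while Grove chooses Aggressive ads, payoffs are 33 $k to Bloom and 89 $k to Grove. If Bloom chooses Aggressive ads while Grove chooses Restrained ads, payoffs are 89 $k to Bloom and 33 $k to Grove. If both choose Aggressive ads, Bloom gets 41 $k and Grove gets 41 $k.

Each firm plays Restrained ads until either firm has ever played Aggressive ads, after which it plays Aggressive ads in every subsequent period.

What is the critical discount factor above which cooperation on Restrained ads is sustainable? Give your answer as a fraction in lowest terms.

75/(1−δ) ≥ 89 + 41δ/(1−δ)
75 ≥ 89 − 48δ
δ ≥ 14/48 = 7/24.

7/24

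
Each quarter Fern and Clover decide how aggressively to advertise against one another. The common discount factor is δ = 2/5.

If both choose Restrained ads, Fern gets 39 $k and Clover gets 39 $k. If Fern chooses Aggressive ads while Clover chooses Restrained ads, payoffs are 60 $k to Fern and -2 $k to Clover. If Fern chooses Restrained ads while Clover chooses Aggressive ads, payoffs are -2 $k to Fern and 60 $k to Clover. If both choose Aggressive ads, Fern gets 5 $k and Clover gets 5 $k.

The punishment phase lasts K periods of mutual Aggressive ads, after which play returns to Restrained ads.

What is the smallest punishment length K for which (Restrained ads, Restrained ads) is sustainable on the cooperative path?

No profitable deviation requires (39−5)(δ+…+δ^K) ≥ 60−39, i.e. δ+…+δ^K ≥ 21/34 ≈ 0.6176.
With δ = 2/5, the partial sums are K=1: 0.4000, K=2: 0.5600, K=3: 0.6240.
K = 3 is the first length at which the sum reaches 0.6176.

3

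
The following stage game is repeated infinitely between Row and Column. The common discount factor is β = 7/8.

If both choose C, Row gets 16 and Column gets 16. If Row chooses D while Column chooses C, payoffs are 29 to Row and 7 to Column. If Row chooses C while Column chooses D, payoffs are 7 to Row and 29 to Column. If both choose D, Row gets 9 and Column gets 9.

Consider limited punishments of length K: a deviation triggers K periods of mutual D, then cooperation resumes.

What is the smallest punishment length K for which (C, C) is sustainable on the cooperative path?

IC: β(1−β^K)/(1−β) ≥ (29−16)/(16−9) = 13/7.
With β = 7/8: need 1 − β^K ≥ 13/7·(1−7/8)/(7/8), i.e. β^K ≤ 0.7347.
Since (7/8)^2 = 0.7656 and (7/8)^3 = 0.6699, the smallest such K is 3.

3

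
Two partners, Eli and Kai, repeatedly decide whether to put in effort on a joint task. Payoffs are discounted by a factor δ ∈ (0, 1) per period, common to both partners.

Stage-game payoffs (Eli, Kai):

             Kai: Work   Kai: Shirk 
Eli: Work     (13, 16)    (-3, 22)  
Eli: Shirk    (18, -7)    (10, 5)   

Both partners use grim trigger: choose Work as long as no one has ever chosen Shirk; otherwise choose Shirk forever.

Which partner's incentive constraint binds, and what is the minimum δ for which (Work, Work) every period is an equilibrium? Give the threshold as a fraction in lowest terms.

Eli: cooperation gives 13 each period; deviation gives 18 once then 10 forever.
  13/(1−δ) ≥ 18 + 10δ/(1−δ) ⇒ δ ≥ 5/8.
Kai: cooperation gives 16 each period; deviation gives 22 once then 5 forever.
  δ ≥ 6/17.
Both must hold, so the binding constraint is Eli's: δ ≥ 5/8.

Eli; δ ≥ 5/8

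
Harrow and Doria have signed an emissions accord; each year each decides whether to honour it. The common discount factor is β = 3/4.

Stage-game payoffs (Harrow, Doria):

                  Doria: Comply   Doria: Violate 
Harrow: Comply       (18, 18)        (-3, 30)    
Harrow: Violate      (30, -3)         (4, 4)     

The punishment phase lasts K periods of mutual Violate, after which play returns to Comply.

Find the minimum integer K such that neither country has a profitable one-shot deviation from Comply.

2

Need Σ_{k=1}^{K} β^k ≥ (30−18)/(18−4) = 0.8571 at β = 3/4.
At K = 1 the sum is 0.7500 < 0.8571; at K = 2 it is 1.3125 ≥ 0.8571.
So the minimum punishment length is K = 2.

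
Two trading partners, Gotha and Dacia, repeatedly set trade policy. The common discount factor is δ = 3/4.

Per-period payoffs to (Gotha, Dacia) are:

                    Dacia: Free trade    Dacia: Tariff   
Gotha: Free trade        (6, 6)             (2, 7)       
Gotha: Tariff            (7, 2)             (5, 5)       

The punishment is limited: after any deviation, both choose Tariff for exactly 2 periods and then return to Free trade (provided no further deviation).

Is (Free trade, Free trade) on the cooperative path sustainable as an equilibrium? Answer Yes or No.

Yes

A one-shot deviation gives 7 now, then 5 for 2 periods, then back to 6.
Gain from deviating: (7−6) today; loss: (6−5) in each of the next 2 periods.
No-deviation condition: (6−5)(δ+…+δ^2) ≥ 7−6, i.e. δ+…+δ^2 ≥ 1.
At δ = 3/4: δ+…+δ^2 = 1.3125 ≥ 1.0000.
So cooperation is sustainable.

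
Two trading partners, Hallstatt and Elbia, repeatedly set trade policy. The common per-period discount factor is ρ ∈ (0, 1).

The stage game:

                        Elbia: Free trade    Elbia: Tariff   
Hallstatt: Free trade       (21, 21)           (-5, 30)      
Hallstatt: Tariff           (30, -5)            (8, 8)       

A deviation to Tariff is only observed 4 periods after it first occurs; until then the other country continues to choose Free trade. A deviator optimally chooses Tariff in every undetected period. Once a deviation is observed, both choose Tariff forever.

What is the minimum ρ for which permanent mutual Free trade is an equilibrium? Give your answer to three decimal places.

0.800

A deviator earns 30 for 4 periods, then 8 forever; cooperating earns 21 forever. Multiplying the IC by (1−ρ):
21 ≥ 30(1−ρ^4) + 8ρ^4, so 22·ρ^4 ≥ 9 and ρ^4 ≥ 9/22.
ρ ≥ (9/22)^(1/4) ≈ 0.800.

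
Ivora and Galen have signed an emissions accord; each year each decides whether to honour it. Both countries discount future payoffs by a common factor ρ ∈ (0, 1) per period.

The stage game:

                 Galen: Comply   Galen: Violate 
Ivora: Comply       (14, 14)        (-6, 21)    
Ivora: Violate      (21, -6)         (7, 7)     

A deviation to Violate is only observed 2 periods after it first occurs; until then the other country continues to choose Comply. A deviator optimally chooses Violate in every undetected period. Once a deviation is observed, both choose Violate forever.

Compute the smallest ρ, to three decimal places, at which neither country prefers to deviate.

Deviating for the 2 undetected periods gains 21−14 = 7 per period over cooperation, then loses 14−7 = 7 per period forever once punishment starts.
Gain: 7(1 + ρ + … + ρ^1); loss: 7·ρ^2/(1−ρ).
No profitable deviation ⇔ 7(1−ρ^2) ≤ 7·ρ^2, i.e. ρ^2 ≥ 7/(7+7) = 1/2.
Hence ρ ≥ (1/2)^(1/2) ≈ 0.707.

0.707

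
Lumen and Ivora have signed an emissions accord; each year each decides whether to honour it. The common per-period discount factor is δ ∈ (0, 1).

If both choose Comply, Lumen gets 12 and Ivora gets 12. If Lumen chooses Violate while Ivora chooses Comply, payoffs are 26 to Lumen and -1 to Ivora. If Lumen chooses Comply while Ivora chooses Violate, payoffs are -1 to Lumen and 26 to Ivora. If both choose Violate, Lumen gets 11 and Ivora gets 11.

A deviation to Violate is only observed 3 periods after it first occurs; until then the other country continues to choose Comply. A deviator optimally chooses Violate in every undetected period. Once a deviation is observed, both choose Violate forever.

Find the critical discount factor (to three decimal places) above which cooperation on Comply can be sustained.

0.977

The best deviation is to choose Violate for all 3 undetected periods, earning 26 each, then 11 forever once detected.
Deviation value: 26(1−δ^3)/(1−δ) + 11δ^3/(1−δ); cooperation value: 12/(1−δ).
IC: 12 ≥ 26(1−δ^3) + 11δ^3 = 26 − 15δ^3.
So δ^3 ≥ 14/15, giving δ ≥ (14/15)^(1/3) ≈ 0.977.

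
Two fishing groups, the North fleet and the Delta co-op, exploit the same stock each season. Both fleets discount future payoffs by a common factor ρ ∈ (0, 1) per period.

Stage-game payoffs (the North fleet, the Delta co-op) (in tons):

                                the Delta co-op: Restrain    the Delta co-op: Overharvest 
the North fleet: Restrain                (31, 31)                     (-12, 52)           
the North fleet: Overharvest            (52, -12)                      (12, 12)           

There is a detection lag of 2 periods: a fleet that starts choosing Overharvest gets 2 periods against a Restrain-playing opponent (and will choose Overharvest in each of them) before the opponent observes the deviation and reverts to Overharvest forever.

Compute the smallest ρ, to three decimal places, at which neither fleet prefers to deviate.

0.725

The best deviation is to choose Overharvest for all 2 undetected periods, earning 52 each, then 12 forever once detected.
Deviation value: 52(1−ρ^2)/(1−ρ) + 12ρ^2/(1−ρ); cooperation value: 31/(1−ρ).
IC: 31 ≥ 52(1−ρ^2) + 12ρ^2 = 52 − 40ρ^2.
So ρ^2 ≥ 21/40, giving ρ ≥ (21/40)^(1/2) ≈ 0.725.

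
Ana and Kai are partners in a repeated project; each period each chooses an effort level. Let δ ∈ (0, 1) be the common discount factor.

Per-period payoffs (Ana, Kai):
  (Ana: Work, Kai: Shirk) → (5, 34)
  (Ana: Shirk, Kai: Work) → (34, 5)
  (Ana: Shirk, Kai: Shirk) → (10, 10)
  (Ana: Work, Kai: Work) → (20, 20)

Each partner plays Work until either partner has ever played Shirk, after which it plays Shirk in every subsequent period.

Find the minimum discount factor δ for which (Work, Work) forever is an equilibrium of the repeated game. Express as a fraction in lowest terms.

7/12

One-period gain from deviating is 34 − 20 = 14. The loss is 20 − 10 = 10 in every subsequent period, with present value 10·δ/(1−δ).
Deviation is unprofitable when 10·δ/(1−δ) ≥ 14, i.e. δ/(1−δ) ≥ 7/5.
Equivalently δ ≥ 14/(14+10) = 7/12.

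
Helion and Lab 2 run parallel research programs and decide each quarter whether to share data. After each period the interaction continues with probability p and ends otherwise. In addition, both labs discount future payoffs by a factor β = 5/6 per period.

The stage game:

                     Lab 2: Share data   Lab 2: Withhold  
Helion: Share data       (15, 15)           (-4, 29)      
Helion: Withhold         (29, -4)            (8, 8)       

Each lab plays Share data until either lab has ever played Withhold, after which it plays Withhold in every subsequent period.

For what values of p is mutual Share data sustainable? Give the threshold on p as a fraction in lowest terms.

With continuation probability p and discount β, the effective per-period discount factor is βp.
Grim-trigger IC: βp ≥ (29−15)/(29−8) = 2/3.
So p ≥ (2/3)/(5/6) = 4/5.

4/5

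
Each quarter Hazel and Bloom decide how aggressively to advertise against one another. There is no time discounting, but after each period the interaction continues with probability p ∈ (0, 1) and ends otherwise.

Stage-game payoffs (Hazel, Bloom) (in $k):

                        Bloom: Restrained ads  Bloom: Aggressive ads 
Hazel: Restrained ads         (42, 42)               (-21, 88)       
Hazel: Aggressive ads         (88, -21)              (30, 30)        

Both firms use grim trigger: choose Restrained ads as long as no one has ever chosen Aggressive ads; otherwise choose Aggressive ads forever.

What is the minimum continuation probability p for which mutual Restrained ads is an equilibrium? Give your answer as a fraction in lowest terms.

23/29

Expected cooperation value is 42 + p·42 + p²·42 + … = 42/(1−p); deviation gives 88 + p·30/(1−p).
42 ≥ 88(1−p) + 30p ⇒ 58p ≥ 46 ⇒ p ≥ 46/58 = 23/29.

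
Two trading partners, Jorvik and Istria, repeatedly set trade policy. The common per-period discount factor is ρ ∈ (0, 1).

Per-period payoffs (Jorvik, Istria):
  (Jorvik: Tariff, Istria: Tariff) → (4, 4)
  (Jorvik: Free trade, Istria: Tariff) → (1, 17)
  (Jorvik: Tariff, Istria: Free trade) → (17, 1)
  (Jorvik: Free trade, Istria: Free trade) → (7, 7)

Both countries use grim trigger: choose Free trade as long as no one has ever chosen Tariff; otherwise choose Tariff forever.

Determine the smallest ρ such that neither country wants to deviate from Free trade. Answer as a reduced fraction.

10/13

7/(1−ρ) ≥ 17 + 4ρ/(1−ρ)
7 ≥ 17 − 13ρ
ρ ≥ 10/13.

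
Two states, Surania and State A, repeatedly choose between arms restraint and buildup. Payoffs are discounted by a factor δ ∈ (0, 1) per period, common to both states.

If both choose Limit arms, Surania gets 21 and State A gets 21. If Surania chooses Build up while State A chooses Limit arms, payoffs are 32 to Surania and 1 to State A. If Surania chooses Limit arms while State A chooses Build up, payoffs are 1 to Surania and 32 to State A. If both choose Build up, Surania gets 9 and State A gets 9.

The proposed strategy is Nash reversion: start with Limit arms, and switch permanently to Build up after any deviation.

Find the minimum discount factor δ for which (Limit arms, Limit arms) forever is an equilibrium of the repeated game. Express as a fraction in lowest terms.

11/23

21/(1−δ) ≥ 32 + 9δ/(1−δ)
21 ≥ 32 − 23δ
δ ≥ 11/23.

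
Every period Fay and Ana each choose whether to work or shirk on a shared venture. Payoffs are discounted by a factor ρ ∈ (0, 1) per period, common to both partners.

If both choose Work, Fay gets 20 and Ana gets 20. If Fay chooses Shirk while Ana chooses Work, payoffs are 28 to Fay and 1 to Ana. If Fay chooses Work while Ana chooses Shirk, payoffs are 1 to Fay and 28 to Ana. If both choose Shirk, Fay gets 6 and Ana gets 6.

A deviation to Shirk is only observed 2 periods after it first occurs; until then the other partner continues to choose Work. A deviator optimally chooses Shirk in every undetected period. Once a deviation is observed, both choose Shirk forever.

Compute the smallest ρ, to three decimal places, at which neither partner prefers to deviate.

0.603

A deviator earns 28 for 2 periods, then 6 forever; cooperating earns 20 forever. Multiplying the IC by (1−ρ):
20 ≥ 28(1−ρ^2) + 6ρ^2, so 22·ρ^2 ≥ 8 and ρ^2 ≥ 4/11.
ρ ≥ (4/11)^(1/2) ≈ 0.603.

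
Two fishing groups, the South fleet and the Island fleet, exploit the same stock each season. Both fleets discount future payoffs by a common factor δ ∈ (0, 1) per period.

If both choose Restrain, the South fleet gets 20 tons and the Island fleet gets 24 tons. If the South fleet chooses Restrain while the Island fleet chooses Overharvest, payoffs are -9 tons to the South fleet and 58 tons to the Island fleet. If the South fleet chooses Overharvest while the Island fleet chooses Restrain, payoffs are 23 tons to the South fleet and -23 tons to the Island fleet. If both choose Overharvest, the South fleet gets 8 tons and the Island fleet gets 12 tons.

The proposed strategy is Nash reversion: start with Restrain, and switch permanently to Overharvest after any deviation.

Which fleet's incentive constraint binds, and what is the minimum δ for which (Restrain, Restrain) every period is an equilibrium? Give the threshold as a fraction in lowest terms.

For the South fleet: deviation gain 23−20 = 3, per-period punishment loss 20−8 = 12. IC gives δ ≥ 3/15 = 1/5.
For the Island fleet: gain 34, loss 12 per period, so δ ≥ 34/46 = 17/23.
The tighter constraint is the Island fleet's, so cooperation needs δ ≥ 17/23.

the Island fleet; δ ≥ 17/23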